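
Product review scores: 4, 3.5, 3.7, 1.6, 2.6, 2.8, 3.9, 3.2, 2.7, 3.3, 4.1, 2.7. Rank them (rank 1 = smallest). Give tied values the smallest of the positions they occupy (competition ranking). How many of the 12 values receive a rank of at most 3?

Sorted (ascending): 1.6, 2.6, 2.7, 2.7, 2.8, 3.2, 3.3, 3.5, 3.7, 3.9, 4, 4.1
The 2 values of 2.7 occupy positions 3–4 → each gets rank 3.
Ranks ≤ 3: {1, 2, 3, 3} → 4 values.

4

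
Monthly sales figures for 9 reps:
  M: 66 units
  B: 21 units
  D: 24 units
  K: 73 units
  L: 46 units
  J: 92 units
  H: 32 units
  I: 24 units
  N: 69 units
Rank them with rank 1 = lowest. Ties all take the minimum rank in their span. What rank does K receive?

Sorted (ascending): 21, 24, 24, 32, 46, 66, 69, 73, 92
The 2 values of 24 occupy positions 2–3 → each gets rank 2.
K has value 73 units → rank 8.

8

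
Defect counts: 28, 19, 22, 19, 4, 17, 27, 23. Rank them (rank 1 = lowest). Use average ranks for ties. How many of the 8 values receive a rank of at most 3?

2

Sorted (ascending): 4, 17, 19, 19, 22, 23, 27, 28
The 2 values of 19 occupy positions 3–4 → average rank (3+4)/2 = 3.5.
Ranks ≤ 3: {1, 2} → 2 values.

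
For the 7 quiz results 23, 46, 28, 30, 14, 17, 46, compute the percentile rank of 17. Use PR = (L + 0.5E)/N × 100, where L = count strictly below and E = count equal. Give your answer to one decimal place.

N = 7.
Strictly below 17: 1. Equal to 17: 1.
PR = (1 + 0.5·1)/7 × 100 = 21.4

21.4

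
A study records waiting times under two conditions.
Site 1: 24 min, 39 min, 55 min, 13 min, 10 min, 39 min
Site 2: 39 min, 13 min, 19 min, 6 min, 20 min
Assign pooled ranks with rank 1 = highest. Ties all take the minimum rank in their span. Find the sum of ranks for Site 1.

28

Sorted (descending): 55, 39, 39, 39, 24, 20, 19, 13, 13, 10, 6
The 3 values of 39 occupy positions 2–4 → each gets rank 2.
The 2 values of 13 occupy positions 8–9 → each gets rank 8.
Site 1 values → pooled ranks: 24→5, 39→2, 55→1, 13→8, 10→10, 39→2
Rank sum = 5 + 2 + 1 + 8 + 10 + 2 = 28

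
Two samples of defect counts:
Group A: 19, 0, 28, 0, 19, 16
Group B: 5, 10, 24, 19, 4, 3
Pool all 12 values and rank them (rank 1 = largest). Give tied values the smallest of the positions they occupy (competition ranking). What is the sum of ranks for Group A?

Sorted (descending): 28, 24, 19, 19, 19, 16, 10, 5, 4, 3, 0, 0
The 3 values of 19 occupy positions 3–5 → each gets rank 3.
The 2 values of 0 occupy positions 11–12 → each gets rank 11.
Group A values → pooled ranks: 19→3, 0→11, 28→1, 0→11, 19→3, 16→6
Rank sum = 3 + 11 + 1 + 11 + 3 + 6 = 35

35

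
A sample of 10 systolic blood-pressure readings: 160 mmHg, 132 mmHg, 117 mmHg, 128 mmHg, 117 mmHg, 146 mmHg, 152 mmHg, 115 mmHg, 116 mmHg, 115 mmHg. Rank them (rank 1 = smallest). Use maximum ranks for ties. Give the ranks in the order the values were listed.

Sorted (ascending): 115, 115, 116, 117, 117, 128, 132, 146, 152, 160
The 2 values of 115 occupy positions 1–2 → each gets rank 2.
The 2 values of 117 occupy positions 4–5 → each gets rank 5.

10, 7, 5, 6, 5, 8, 9, 2, 3, 2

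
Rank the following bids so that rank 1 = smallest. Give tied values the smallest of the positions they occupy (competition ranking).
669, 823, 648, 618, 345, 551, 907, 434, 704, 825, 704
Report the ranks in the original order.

6, 9, 5, 4, 1, 3, 11, 2, 7, 10, 7

Sorted (ascending): 345, 434, 551, 618, 648, 669, 704, 704, 823, 825, 907
The 2 values of 704 occupy positions 7–8 → each gets rank 7.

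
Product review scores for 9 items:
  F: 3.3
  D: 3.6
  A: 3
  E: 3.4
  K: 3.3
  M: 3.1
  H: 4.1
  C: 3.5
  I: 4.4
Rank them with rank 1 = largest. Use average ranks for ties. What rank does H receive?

2

Sorted (descending): 4.4, 4.1, 3.6, 3.5, 3.4, 3.3, 3.3, 3.1, 3
The 2 values of 3.3 occupy positions 6–7 → average rank (6+7)/2 = 6.5.
H has value 4.1 → rank 2.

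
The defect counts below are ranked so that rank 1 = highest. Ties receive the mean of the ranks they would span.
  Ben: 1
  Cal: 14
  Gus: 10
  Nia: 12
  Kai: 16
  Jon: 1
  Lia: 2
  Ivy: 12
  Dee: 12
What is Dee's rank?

4

Sorted (descending): 16, 14, 12, 12, 12, 10, 2, 1, 1
The 3 values of 12 occupy positions 3–5 → average rank 4.
The 2 values of 1 occupy positions 8–9 → average rank (8+9)/2 = 8.5.
Dee has value 12 → rank 4.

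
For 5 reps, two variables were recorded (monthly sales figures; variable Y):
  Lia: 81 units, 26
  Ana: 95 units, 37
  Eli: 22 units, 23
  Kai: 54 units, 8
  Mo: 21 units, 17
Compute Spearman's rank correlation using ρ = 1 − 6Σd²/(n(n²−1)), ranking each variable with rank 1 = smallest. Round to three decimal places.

0.700

Ranks of variable 1: 4, 5, 2, 3, 1
Ranks of variable 2: 4, 5, 3, 1, 2
d = r₁ − r₂: 0, 0, -1, 2, -1
d²: 0, 0, 1, 4, 1; Σd² = 6
ρ = 1 − 6·6/(5·24) = 1 − 36/120 = 0.700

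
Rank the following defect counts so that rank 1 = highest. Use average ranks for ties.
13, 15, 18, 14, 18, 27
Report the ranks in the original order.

6, 4, 2.5, 5, 2.5, 1

Sorted (descending): 27, 18, 18, 15, 14, 13
The 2 values of 18 occupy positions 2–3 → average rank (2+3)/2 = 2.5.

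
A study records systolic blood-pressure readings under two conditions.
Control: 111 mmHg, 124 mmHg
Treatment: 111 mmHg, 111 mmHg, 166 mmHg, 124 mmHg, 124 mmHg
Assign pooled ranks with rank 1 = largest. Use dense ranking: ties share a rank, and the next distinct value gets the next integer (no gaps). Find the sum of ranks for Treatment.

Sorted (descending): 166, 124, 124, 124, 111, 111, 111
The 3 values of 124 share dense rank 2.
The 3 values of 111 share dense rank 3.
Remaining distinct values take the next consecutive integers.
Treatment values → pooled ranks: 111→3, 111→3, 166→1, 124→2, 124→2
Rank sum = 3 + 3 + 1 + 2 + 2 = 11

11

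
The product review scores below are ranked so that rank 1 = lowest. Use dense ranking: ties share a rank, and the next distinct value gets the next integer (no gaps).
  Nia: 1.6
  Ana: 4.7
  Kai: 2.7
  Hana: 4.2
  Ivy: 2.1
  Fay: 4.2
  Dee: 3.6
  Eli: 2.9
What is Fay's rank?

Sorted (ascending): 1.6, 2.1, 2.7, 2.9, 3.6, 4.2, 4.2, 4.7
The 2 values of 4.2 share dense rank 6.
Remaining distinct values take the next consecutive integers.
Fay has value 4.2 → rank 6.

6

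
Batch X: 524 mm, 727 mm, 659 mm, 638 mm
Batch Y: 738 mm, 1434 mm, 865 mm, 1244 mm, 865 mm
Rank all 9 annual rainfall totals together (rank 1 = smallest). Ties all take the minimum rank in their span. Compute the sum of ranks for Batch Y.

34

Sorted (ascending): 524, 638, 659, 727, 738, 865, 865, 1244, 1434
The 2 values of 865 occupy positions 6–7 → each gets rank 6.
Batch Y values → pooled ranks: 738→5, 1434→9, 865→6, 1244→8, 865→6
Rank sum = 5 + 9 + 6 + 8 + 6 = 34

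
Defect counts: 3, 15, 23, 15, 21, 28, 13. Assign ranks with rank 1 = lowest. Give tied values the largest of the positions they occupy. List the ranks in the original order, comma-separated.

Sorted (ascending): 3, 13, 15, 15, 21, 23, 28
The 2 values of 15 occupy positions 3–4 → each gets rank 4.

1, 4, 6, 4, 5, 7, 2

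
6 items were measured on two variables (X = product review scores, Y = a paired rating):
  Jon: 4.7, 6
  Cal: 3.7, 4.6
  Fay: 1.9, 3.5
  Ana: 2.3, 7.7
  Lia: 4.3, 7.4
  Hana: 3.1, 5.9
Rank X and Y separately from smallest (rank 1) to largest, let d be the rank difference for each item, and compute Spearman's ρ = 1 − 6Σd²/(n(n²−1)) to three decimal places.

Ranks of variable 1: 6, 4, 1, 2, 5, 3
Ranks of variable 2: 4, 2, 1, 6, 5, 3
d = r₁ − r₂: 2, 2, 0, -4, 0, 0
d²: 4, 4, 0, 16, 0, 0; Σd² = 24
ρ = 1 − 6·24/(6·35) = 1 − 144/210 = 0.314

0.314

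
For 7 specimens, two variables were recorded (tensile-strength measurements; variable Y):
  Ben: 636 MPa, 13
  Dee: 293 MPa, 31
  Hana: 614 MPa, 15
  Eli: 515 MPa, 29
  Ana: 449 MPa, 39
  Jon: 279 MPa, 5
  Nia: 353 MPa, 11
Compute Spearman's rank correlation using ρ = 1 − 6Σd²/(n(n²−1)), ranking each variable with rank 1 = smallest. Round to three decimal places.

Ranks of variable 1: 7, 2, 6, 5, 4, 1, 3
Ranks of variable 2: 3, 6, 4, 5, 7, 1, 2
d = r₁ − r₂: 4, -4, 2, 0, -3, 0, 1
d²: 16, 16, 4, 0, 9, 0, 1; Σd² = 46
ρ = 1 − 6·46/(7·48) = 1 − 276/336 = 0.179

0.179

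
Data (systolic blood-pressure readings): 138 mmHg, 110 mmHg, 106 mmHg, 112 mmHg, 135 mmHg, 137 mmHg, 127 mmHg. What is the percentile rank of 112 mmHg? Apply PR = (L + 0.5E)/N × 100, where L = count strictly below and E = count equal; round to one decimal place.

N = 7.
Strictly below 112: 2. Equal to 112: 1.
PR = (2 + 0.5·1)/7 × 100 = 35.7

35.7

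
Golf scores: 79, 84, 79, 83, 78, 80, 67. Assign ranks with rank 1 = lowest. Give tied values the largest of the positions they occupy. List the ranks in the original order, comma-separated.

Sorted (ascending): 67, 78, 79, 79, 80, 83, 84
The 2 values of 79 occupy positions 3–4 → each gets rank 4.

4, 7, 4, 6, 2, 5, 1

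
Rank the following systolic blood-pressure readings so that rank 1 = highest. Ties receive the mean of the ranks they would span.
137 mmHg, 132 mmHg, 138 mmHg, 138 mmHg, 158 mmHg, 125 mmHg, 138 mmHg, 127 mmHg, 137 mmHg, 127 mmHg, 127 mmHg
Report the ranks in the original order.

5.5, 7, 3, 3, 1, 11, 3, 9, 5.5, 9, 9

Sorted (descending): 158, 138, 138, 138, 137, 137, 132, 127, 127, 127, 125
The 3 values of 138 occupy positions 2–4 → average rank 3.
The 2 values of 137 occupy positions 5–6 → average rank (5+6)/2 = 5.5.
The 3 values of 127 occupy positions 8–10 → average rank 9.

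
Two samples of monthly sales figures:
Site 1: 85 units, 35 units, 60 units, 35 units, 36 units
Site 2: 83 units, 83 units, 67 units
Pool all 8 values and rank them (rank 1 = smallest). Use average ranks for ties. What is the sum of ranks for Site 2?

Sorted (ascending): 35, 35, 36, 60, 67, 83, 83, 85
The 2 values of 35 occupy positions 1–2 → average rank (1+2)/2 = 1.5.
The 2 values of 83 occupy positions 6–7 → average rank (6+7)/2 = 6.5.
Site 2 values → pooled ranks: 83→6.5, 83→6.5, 67→5
Rank sum = 6.5 + 6.5 + 5 = 18

18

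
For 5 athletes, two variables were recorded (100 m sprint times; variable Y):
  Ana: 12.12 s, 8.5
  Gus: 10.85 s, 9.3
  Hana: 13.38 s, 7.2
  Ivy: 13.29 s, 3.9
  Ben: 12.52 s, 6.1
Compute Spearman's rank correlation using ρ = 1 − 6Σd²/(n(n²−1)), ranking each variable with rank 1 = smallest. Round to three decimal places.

-0.700

Ranks of variable 1: 2, 1, 5, 4, 3
Ranks of variable 2: 4, 5, 3, 1, 2
d = r₁ − r₂: -2, -4, 2, 3, 1
d²: 4, 16, 4, 9, 1; Σd² = 34
ρ = 1 − 6·34/(5·24) = 1 − 204/120 = -0.700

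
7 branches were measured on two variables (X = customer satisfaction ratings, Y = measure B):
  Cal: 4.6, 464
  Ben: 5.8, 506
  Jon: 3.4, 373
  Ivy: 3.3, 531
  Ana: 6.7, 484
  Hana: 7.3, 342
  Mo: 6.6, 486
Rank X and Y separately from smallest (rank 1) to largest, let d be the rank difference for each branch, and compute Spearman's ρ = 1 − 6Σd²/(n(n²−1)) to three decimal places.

Ranks of variable 1: 3, 4, 2, 1, 6, 7, 5
Ranks of variable 2: 3, 6, 2, 7, 4, 1, 5
d = r₁ − r₂: 0, -2, 0, -6, 2, 6, 0
d²: 0, 4, 0, 36, 4, 36, 0; Σd² = 80
ρ = 1 − 6·80/(7·48) = 1 − 480/336 = -0.429

-0.429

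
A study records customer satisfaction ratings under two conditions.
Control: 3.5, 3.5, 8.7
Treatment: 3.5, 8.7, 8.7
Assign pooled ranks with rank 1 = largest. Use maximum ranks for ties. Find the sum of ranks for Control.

Sorted (descending): 8.7, 8.7, 8.7, 3.5, 3.5, 3.5
The 3 values of 8.7 occupy positions 1–3 → each gets rank 3.
The 3 values of 3.5 occupy positions 4–6 → each gets rank 6.
Control values → pooled ranks: 3.5→6, 3.5→6, 8.7→3
Rank sum = 6 + 6 + 3 = 15

15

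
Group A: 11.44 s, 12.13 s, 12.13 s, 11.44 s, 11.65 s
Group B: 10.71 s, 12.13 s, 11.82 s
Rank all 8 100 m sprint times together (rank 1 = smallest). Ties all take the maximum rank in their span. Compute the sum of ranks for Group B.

14

Sorted (ascending): 10.71, 11.44, 11.44, 11.65, 11.82, 12.13, 12.13, 12.13
The 2 values of 11.44 occupy positions 2–3 → each gets rank 3.
The 3 values of 12.13 occupy positions 6–8 → each gets rank 8.
Group B values → pooled ranks: 10.71→1, 12.13→8, 11.82→5
Rank sum = 1 + 8 + 5 = 14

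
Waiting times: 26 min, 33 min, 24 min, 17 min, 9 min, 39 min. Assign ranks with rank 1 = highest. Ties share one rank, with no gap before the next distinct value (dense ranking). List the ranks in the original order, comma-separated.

3, 2, 4, 5, 6, 1

Sorted (descending): 39, 33, 26, 24, 17, 9
No ties — each value takes its position as its rank.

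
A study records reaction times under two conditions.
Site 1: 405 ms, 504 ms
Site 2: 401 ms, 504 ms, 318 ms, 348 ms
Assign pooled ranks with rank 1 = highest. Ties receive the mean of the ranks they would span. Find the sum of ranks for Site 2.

16.5

Sorted (descending): 504, 504, 405, 401, 348, 318
The 2 values of 504 occupy positions 1–2 → average rank (1+2)/2 = 1.5.
Site 2 values → pooled ranks: 401→4, 504→1.5, 318→6, 348→5
Rank sum = 4 + 1.5 + 6 + 5 = 16.5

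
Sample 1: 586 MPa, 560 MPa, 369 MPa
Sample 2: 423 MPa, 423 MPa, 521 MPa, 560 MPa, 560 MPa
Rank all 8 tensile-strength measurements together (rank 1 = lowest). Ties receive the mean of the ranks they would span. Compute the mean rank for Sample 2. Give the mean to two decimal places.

4.20

Sorted (ascending): 369, 423, 423, 521, 560, 560, 560, 586
The 2 values of 423 occupy positions 2–3 → average rank (2+3)/2 = 2.5.
The 3 values of 560 occupy positions 5–7 → average rank 6.
Sample 2 values → pooled ranks: 423→2.5, 423→2.5, 521→4, 560→6, 560→6
Mean rank = (2.5 + 2.5 + 4 + 6 + 6) / 5 = 4.20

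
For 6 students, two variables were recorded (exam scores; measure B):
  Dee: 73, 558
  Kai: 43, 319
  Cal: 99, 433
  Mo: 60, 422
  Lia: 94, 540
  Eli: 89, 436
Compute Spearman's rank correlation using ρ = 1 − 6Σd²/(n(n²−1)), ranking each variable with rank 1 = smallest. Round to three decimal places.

0.486

Ranks of variable 1: 3, 1, 6, 2, 5, 4
Ranks of variable 2: 6, 1, 3, 2, 5, 4
d = r₁ − r₂: -3, 0, 3, 0, 0, 0
d²: 9, 0, 9, 0, 0, 0; Σd² = 18
ρ = 1 − 6·18/(6·35) = 1 − 108/210 = 0.486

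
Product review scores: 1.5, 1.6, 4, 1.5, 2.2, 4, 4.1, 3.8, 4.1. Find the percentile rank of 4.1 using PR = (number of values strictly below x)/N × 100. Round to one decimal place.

77.8

N = 9.
Strictly below 4.1: 7. Equal to 4.1: 2.
PR = 7/9 × 100 = 77.8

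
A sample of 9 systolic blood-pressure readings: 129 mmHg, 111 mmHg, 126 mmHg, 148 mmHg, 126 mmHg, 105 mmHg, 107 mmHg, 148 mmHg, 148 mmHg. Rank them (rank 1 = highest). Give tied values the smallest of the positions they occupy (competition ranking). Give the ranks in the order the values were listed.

4, 7, 5, 1, 5, 9, 8, 1, 1

Sorted (descending): 148, 148, 148, 129, 126, 126, 111, 107, 105
The 3 values of 148 occupy positions 1–3 → each gets rank 1.
The 2 values of 126 occupy positions 5–6 → each gets rank 5.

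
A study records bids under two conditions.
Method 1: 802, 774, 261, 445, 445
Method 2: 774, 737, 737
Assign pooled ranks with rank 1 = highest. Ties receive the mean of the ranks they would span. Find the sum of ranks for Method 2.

11.5

Sorted (descending): 802, 774, 774, 737, 737, 445, 445, 261
The 2 values of 774 occupy positions 2–3 → average rank (2+3)/2 = 2.5.
The 2 values of 737 occupy positions 4–5 → average rank (4+5)/2 = 4.5.
The 2 values of 445 occupy positions 6–7 → average rank (6+7)/2 = 6.5.
Method 2 values → pooled ranks: 774→2.5, 737→4.5, 737→4.5
Rank sum = 2.5 + 4.5 + 4.5 = 11.5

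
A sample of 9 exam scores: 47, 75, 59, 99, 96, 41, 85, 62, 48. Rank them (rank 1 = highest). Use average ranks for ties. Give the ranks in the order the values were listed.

Sorted (descending): 99, 96, 85, 75, 62, 59, 48, 47, 41
No ties — each value takes its position as its rank.

8, 4, 6, 1, 2, 9, 3, 5, 7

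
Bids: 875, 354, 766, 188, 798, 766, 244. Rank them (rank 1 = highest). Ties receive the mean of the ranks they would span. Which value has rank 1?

875

Sorted (descending): 875, 798, 766, 766, 354, 244, 188
The 2 values of 766 occupy positions 3–4 → average rank (3+4)/2 = 3.5.
Rank 1 → value 875.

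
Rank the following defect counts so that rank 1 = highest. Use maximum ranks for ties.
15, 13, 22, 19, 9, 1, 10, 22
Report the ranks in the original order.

Sorted (descending): 22, 22, 19, 15, 13, 10, 9, 1
The 2 values of 22 occupy positions 1–2 → each gets rank 2.

4, 5, 2, 3, 7, 8, 6, 2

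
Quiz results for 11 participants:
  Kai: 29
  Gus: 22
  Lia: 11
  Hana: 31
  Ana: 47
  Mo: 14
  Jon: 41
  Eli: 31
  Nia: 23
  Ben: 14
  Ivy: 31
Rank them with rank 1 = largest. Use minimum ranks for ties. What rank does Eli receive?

Sorted (descending): 47, 41, 31, 31, 31, 29, 23, 22, 14, 14, 11
The 3 values of 31 occupy positions 3–5 → each gets rank 3.
The 2 values of 14 occupy positions 9–10 → each gets rank 9.
Eli has value 31 → rank 3.

3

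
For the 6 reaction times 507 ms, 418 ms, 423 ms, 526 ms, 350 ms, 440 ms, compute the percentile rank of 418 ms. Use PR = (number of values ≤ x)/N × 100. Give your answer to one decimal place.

N = 6.
Strictly below 418: 1. Equal to 418: 1.
PR = 2/6 × 100 = 33.3

33.3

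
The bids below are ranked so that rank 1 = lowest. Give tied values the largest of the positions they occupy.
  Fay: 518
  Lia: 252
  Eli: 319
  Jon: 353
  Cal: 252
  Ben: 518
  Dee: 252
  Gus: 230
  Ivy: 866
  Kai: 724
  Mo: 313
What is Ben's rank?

9

Sorted (ascending): 230, 252, 252, 252, 313, 319, 353, 518, 518, 724, 866
The 3 values of 252 occupy positions 2–4 → each gets rank 4.
The 2 values of 518 occupy positions 8–9 → each gets rank 9.
Ben has value 518 → rank 9.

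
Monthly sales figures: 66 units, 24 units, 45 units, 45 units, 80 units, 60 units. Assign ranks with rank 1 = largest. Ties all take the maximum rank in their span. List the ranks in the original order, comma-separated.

Sorted (descending): 80, 66, 60, 45, 45, 24
The 2 values of 45 occupy positions 4–5 → each gets rank 5.

2, 6, 5, 5, 1, 3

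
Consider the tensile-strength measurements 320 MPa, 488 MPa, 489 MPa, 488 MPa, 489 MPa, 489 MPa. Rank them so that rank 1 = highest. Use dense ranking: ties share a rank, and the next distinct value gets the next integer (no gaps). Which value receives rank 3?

Sorted (descending): 489, 489, 489, 488, 488, 320
The 3 values of 489 share dense rank 1.
The 2 values of 488 share dense rank 2.
Remaining distinct values take the next consecutive integers.
Rank 3 → value 320.

320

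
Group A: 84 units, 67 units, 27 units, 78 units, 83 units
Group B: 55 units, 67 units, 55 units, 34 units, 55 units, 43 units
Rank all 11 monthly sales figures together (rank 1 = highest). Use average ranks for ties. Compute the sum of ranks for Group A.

Sorted (descending): 84, 83, 78, 67, 67, 55, 55, 55, 43, 34, 27
The 2 values of 67 occupy positions 4–5 → average rank (4+5)/2 = 4.5.
The 3 values of 55 occupy positions 6–8 → average rank 7.
Group A values → pooled ranks: 84→1, 67→4.5, 27→11, 78→3, 83→2
Rank sum = 1 + 4.5 + 11 + 3 + 2 = 21.5

21.5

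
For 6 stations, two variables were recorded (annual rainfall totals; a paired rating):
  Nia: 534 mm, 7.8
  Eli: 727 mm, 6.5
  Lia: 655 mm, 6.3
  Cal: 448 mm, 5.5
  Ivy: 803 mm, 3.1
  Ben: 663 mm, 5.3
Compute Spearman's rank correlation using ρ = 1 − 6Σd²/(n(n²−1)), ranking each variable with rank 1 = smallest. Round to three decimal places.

Ranks of variable 1: 2, 5, 3, 1, 6, 4
Ranks of variable 2: 6, 5, 4, 3, 1, 2
d = r₁ − r₂: -4, 0, -1, -2, 5, 2
d²: 16, 0, 1, 4, 25, 4; Σd² = 50
ρ = 1 − 6·50/(6·35) = 1 − 300/210 = -0.429

-0.429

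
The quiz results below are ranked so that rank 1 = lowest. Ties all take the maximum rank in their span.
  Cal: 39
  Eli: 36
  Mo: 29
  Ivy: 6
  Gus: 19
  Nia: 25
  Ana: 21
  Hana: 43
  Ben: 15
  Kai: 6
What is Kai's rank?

2

Sorted (ascending): 6, 6, 15, 19, 21, 25, 29, 36, 39, 43
The 2 values of 6 occupy positions 1–2 → each gets rank 2.
Kai has value 6 → rank 2.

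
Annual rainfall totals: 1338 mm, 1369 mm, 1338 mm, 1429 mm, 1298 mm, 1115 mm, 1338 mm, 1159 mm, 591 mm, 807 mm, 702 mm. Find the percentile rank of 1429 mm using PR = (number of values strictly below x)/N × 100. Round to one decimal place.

N = 11.
Strictly below 1429: 10. Equal to 1429: 1.
PR = 10/11 × 100 = 90.9

90.9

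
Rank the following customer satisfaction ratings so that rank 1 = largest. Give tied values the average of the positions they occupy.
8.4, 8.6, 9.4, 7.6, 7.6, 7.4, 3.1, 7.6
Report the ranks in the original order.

Sorted (descending): 9.4, 8.6, 8.4, 7.6, 7.6, 7.6, 7.4, 3.1
The 3 values of 7.6 occupy positions 4–6 → average rank 5.

3, 2, 1, 5, 5, 7, 8, 5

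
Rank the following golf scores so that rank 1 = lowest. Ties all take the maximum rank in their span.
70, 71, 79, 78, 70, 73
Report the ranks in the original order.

2, 3, 6, 5, 2, 4

Sorted (ascending): 70, 70, 71, 73, 78, 79
The 2 values of 70 occupy positions 1–2 → each gets rank 2.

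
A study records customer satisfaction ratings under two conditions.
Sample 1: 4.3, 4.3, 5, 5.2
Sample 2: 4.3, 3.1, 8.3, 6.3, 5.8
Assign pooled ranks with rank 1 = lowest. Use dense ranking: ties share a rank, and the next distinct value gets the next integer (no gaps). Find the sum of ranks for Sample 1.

11

Sorted (ascending): 3.1, 4.3, 4.3, 4.3, 5, 5.2, 5.8, 6.3, 8.3
The 3 values of 4.3 share dense rank 2.
Remaining distinct values take the next consecutive integers.
Sample 1 values → pooled ranks: 4.3→2, 4.3→2, 5→3, 5.2→4
Rank sum = 2 + 2 + 3 + 4 = 11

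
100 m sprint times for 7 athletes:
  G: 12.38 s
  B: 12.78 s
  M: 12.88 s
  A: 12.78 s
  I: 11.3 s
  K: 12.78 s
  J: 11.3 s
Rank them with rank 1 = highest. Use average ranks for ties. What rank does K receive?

Sorted (descending): 12.88, 12.78, 12.78, 12.78, 12.38, 11.3, 11.3
The 3 values of 12.78 occupy positions 2–4 → average rank 3.
The 2 values of 11.3 occupy positions 6–7 → average rank (6+7)/2 = 6.5.
K has value 12.78 s → rank 3.

3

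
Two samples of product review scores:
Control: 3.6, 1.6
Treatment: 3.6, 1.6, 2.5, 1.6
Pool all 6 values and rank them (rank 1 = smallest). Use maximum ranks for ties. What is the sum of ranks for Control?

Sorted (ascending): 1.6, 1.6, 1.6, 2.5, 3.6, 3.6
The 3 values of 1.6 occupy positions 1–3 → each gets rank 3.
The 2 values of 3.6 occupy positions 5–6 → each gets rank 6.
Control values → pooled ranks: 3.6→6, 1.6→3
Rank sum = 6 + 3 = 9

9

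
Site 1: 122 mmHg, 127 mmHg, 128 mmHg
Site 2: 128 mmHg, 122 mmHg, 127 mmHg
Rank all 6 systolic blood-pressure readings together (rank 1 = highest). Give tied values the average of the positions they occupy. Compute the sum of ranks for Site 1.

10.5

Sorted (descending): 128, 128, 127, 127, 122, 122
The 2 values of 128 occupy positions 1–2 → average rank (1+2)/2 = 1.5.
The 2 values of 127 occupy positions 3–4 → average rank (3+4)/2 = 3.5.
The 2 values of 122 occupy positions 5–6 → average rank (5+6)/2 = 5.5.
Site 1 values → pooled ranks: 122→5.5, 127→3.5, 128→1.5
Rank sum = 5.5 + 3.5 + 1.5 = 10.5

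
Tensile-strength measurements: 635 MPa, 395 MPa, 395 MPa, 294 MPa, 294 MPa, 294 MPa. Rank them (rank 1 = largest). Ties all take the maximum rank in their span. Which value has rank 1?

635

Sorted (descending): 635, 395, 395, 294, 294, 294
The 2 values of 395 occupy positions 2–3 → each gets rank 3.
The 3 values of 294 occupy positions 4–6 → each gets rank 6.
Rank 1 → value 635.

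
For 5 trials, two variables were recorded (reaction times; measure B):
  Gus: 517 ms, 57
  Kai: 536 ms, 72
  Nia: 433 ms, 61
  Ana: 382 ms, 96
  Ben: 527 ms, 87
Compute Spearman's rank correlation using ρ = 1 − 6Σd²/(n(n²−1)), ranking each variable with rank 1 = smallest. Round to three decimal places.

Ranks of variable 1: 3, 5, 2, 1, 4
Ranks of variable 2: 1, 3, 2, 5, 4
d = r₁ − r₂: 2, 2, 0, -4, 0
d²: 4, 4, 0, 16, 0; Σd² = 24
ρ = 1 − 6·24/(5·24) = 1 − 144/120 = -0.200

-0.200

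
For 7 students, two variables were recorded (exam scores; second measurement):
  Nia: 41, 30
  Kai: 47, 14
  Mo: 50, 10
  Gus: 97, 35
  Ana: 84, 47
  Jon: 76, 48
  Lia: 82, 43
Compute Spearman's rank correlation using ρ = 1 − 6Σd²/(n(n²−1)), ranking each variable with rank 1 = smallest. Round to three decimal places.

Ranks of variable 1: 1, 2, 3, 7, 6, 4, 5
Ranks of variable 2: 3, 2, 1, 4, 6, 7, 5
d = r₁ − r₂: -2, 0, 2, 3, 0, -3, 0
d²: 4, 0, 4, 9, 0, 9, 0; Σd² = 26
ρ = 1 − 6·26/(7·48) = 1 − 156/336 = 0.536

0.536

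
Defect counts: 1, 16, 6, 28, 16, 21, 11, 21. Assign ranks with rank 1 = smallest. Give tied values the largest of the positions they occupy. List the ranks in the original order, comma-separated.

Sorted (ascending): 1, 6, 11, 16, 16, 21, 21, 28
The 2 values of 16 occupy positions 4–5 → each gets rank 5.
The 2 values of 21 occupy positions 6–7 → each gets rank 7.

1, 5, 2, 8, 5, 7, 3, 7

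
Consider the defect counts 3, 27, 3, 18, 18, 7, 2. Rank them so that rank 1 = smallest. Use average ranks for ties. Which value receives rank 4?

Sorted (ascending): 2, 3, 3, 7, 18, 18, 27
The 2 values of 3 occupy positions 2–3 → average rank (2+3)/2 = 2.5.
The 2 values of 18 occupy positions 5–6 → average rank (5+6)/2 = 5.5.
Rank 4 → value 7.

7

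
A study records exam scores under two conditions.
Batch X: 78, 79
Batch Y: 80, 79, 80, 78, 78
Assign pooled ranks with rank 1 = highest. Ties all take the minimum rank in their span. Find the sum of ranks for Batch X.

8

Sorted (descending): 80, 80, 79, 79, 78, 78, 78
The 2 values of 80 occupy positions 1–2 → each gets rank 1.
The 2 values of 79 occupy positions 3–4 → each gets rank 3.
The 3 values of 78 occupy positions 5–7 → each gets rank 5.
Batch X values → pooled ranks: 78→5, 79→3
Rank sum = 5 + 3 = 8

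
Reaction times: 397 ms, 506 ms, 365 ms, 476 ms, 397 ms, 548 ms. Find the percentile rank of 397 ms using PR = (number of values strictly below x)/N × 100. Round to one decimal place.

16.7

N = 6.
Strictly below 397: 1. Equal to 397: 2.
PR = 1/6 × 100 = 16.7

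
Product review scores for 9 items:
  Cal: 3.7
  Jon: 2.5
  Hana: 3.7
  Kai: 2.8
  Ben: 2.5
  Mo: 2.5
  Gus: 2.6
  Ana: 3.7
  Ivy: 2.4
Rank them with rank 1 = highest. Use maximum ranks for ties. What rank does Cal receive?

Sorted (descending): 3.7, 3.7, 3.7, 2.8, 2.6, 2.5, 2.5, 2.5, 2.4
The 3 values of 3.7 occupy positions 1–3 → each gets rank 3.
The 3 values of 2.5 occupy positions 6–8 → each gets rank 8.
Cal has value 3.7 → rank 3.

3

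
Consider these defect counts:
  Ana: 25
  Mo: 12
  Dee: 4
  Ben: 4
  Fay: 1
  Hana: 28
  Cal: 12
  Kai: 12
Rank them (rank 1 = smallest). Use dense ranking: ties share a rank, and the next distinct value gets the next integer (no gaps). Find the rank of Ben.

2

Sorted (ascending): 1, 4, 4, 12, 12, 12, 25, 28
The 2 values of 4 share dense rank 2.
The 3 values of 12 share dense rank 3.
Remaining distinct values take the next consecutive integers.
Ben has value 4 → rank 2.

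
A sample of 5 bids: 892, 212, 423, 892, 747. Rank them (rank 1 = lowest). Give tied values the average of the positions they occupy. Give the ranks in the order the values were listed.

Sorted (ascending): 212, 423, 747, 892, 892
The 2 values of 892 occupy positions 4–5 → average rank (4+5)/2 = 4.5.

4.5, 1, 2, 4.5, 3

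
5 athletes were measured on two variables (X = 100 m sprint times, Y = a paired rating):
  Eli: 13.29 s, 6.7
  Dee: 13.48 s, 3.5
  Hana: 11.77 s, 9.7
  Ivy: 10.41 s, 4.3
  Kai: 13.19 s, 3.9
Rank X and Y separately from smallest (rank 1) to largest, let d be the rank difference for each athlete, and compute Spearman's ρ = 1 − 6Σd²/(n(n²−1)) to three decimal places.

-0.500

Ranks of variable 1: 4, 5, 2, 1, 3
Ranks of variable 2: 4, 1, 5, 3, 2
d = r₁ − r₂: 0, 4, -3, -2, 1
d²: 0, 16, 9, 4, 1; Σd² = 30
ρ = 1 − 6·30/(5·24) = 1 − 180/120 = -0.500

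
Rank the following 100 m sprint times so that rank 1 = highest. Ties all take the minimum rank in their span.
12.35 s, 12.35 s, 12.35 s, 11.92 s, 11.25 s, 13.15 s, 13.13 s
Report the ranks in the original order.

3, 3, 3, 6, 7, 1, 2

Sorted (descending): 13.15, 13.13, 12.35, 12.35, 12.35, 11.92, 11.25
The 3 values of 12.35 occupy positions 3–5 → each gets rank 3.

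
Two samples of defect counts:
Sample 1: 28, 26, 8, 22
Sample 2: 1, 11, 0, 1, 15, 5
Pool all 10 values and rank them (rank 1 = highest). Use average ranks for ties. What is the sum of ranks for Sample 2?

Sorted (descending): 28, 26, 22, 15, 11, 8, 5, 1, 1, 0
The 2 values of 1 occupy positions 8–9 → average rank (8+9)/2 = 8.5.
Sample 2 values → pooled ranks: 1→8.5, 11→5, 0→10, 1→8.5, 15→4, 5→7
Rank sum = 8.5 + 5 + 10 + 8.5 + 4 + 7 = 43

43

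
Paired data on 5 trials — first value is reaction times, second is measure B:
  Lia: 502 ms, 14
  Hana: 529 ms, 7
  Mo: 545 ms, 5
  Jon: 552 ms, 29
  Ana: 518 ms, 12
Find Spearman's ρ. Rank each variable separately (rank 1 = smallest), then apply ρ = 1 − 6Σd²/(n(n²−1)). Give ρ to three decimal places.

Ranks of variable 1: 1, 3, 4, 5, 2
Ranks of variable 2: 4, 2, 1, 5, 3
d = r₁ − r₂: -3, 1, 3, 0, -1
d²: 9, 1, 9, 0, 1; Σd² = 20
ρ = 1 − 6·20/(5·24) = 1 − 120/120 = 0.000

0.000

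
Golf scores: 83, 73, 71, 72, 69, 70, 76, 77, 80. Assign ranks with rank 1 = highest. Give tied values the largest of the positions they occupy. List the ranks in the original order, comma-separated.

Sorted (descending): 83, 80, 77, 76, 73, 72, 71, 70, 69
No ties — each value takes its position as its rank.

1, 5, 7, 6, 9, 8, 4, 3, 2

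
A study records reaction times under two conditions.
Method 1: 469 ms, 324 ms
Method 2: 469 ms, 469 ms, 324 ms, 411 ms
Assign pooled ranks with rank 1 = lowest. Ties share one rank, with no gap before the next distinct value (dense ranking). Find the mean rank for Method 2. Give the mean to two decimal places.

Sorted (ascending): 324, 324, 411, 469, 469, 469
The 2 values of 324 share dense rank 1.
The 3 values of 469 share dense rank 3.
Remaining distinct values take the next consecutive integers.
Method 2 values → pooled ranks: 469→3, 469→3, 324→1, 411→2
Mean rank = (3 + 3 + 1 + 2) / 4 = 2.25

2.25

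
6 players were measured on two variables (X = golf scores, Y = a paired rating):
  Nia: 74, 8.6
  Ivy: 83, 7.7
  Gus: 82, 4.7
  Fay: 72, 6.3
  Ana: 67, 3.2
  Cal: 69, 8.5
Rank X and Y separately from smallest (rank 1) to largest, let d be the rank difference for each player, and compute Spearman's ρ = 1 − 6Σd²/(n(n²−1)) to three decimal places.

Ranks of variable 1: 4, 6, 5, 3, 1, 2
Ranks of variable 2: 6, 4, 2, 3, 1, 5
d = r₁ − r₂: -2, 2, 3, 0, 0, -3
d²: 4, 4, 9, 0, 0, 9; Σd² = 26
ρ = 1 − 6·26/(6·35) = 1 − 156/210 = 0.257

0.257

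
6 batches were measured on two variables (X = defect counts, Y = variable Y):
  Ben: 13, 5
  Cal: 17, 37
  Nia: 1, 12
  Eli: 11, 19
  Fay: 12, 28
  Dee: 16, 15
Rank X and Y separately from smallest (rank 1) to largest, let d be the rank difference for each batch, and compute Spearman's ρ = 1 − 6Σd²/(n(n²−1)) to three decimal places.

0.371

Ranks of variable 1: 4, 6, 1, 2, 3, 5
Ranks of variable 2: 1, 6, 2, 4, 5, 3
d = r₁ − r₂: 3, 0, -1, -2, -2, 2
d²: 9, 0, 1, 4, 4, 4; Σd² = 22
ρ = 1 − 6·22/(6·35) = 1 − 132/210 = 0.371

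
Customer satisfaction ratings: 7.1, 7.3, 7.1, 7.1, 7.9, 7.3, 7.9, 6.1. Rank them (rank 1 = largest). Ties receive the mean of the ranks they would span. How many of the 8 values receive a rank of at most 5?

4

Sorted (descending): 7.9, 7.9, 7.3, 7.3, 7.1, 7.1, 7.1, 6.1
The 2 values of 7.9 occupy positions 1–2 → average rank (1+2)/2 = 1.5.
The 2 values of 7.3 occupy positions 3–4 → average rank (3+4)/2 = 3.5.
The 3 values of 7.1 occupy positions 5–7 → average rank 6.
Ranks ≤ 5: {1.5, 1.5, 3.5, 3.5} → 4 values.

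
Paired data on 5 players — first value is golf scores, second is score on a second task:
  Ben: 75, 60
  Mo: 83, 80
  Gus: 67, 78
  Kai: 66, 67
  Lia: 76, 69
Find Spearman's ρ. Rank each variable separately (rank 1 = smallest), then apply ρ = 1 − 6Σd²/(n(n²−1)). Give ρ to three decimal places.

Ranks of variable 1: 3, 5, 2, 1, 4
Ranks of variable 2: 1, 5, 4, 2, 3
d = r₁ − r₂: 2, 0, -2, -1, 1
d²: 4, 0, 4, 1, 1; Σd² = 10
ρ = 1 − 6·10/(5·24) = 1 − 60/120 = 0.500

0.500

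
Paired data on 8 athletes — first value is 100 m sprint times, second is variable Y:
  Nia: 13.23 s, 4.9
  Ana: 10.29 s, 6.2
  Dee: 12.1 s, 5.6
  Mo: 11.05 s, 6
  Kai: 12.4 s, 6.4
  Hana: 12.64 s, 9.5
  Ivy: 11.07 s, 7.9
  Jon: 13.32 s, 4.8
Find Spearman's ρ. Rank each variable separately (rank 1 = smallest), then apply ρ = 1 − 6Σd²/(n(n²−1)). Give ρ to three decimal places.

-0.381

Ranks of variable 1: 7, 1, 4, 2, 5, 6, 3, 8
Ranks of variable 2: 2, 5, 3, 4, 6, 8, 7, 1
d = r₁ − r₂: 5, -4, 1, -2, -1, -2, -4, 7
d²: 25, 16, 1, 4, 1, 4, 16, 49; Σd² = 116
ρ = 1 − 6·116/(8·63) = 1 − 696/504 = -0.381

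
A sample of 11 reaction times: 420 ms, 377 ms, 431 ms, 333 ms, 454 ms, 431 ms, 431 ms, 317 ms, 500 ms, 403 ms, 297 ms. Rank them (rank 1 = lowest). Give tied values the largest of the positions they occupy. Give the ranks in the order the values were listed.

Sorted (ascending): 297, 317, 333, 377, 403, 420, 431, 431, 431, 454, 500
The 3 values of 431 occupy positions 7–9 → each gets rank 9.

6, 4, 9, 3, 10, 9, 9, 2, 11, 5, 1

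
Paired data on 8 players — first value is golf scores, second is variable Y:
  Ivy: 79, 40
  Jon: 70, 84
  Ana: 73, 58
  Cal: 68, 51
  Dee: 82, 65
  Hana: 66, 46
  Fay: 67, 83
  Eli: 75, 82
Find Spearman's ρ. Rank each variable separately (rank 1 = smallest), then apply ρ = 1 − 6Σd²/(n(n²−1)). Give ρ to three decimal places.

Ranks of variable 1: 7, 4, 5, 3, 8, 1, 2, 6
Ranks of variable 2: 1, 8, 4, 3, 5, 2, 7, 6
d = r₁ − r₂: 6, -4, 1, 0, 3, -1, -5, 0
d²: 36, 16, 1, 0, 9, 1, 25, 0; Σd² = 88
ρ = 1 − 6·88/(8·63) = 1 − 528/504 = -0.048

-0.048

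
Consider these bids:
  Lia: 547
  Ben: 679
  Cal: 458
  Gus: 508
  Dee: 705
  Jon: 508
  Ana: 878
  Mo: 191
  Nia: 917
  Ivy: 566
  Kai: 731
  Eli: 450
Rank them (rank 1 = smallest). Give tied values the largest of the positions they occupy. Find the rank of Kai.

Sorted (ascending): 191, 450, 458, 508, 508, 547, 566, 679, 705, 731, 878, 917
The 2 values of 508 occupy positions 4–5 → each gets rank 5.
Kai has value 731 → rank 10.

10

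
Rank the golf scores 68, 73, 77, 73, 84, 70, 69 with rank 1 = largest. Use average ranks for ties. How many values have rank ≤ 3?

2

Sorted (descending): 84, 77, 73, 73, 70, 69, 68
The 2 values of 73 occupy positions 3–4 → average rank (3+4)/2 = 3.5.
Ranks ≤ 3: {1, 2} → 2 values.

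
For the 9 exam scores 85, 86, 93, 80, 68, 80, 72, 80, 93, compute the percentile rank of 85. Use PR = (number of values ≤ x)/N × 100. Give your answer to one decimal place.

N = 9.
Strictly below 85: 5. Equal to 85: 1.
PR = 6/9 × 100 = 66.7

66.7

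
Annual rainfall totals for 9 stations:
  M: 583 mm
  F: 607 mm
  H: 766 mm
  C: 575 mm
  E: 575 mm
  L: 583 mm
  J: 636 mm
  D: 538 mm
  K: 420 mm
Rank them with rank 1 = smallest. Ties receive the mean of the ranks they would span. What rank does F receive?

7

Sorted (ascending): 420, 538, 575, 575, 583, 583, 607, 636, 766
The 2 values of 575 occupy positions 3–4 → average rank (3+4)/2 = 3.5.
The 2 values of 583 occupy positions 5–6 → average rank (5+6)/2 = 5.5.
F has value 607 mm → rank 7.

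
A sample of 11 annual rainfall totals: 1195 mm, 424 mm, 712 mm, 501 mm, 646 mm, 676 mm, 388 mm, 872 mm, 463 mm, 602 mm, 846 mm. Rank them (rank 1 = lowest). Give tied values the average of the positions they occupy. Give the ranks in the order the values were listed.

Sorted (ascending): 388, 424, 463, 501, 602, 646, 676, 712, 846, 872, 1195
No ties — each value takes its position as its rank.

11, 2, 8, 4, 6, 7, 1, 10, 3, 5, 9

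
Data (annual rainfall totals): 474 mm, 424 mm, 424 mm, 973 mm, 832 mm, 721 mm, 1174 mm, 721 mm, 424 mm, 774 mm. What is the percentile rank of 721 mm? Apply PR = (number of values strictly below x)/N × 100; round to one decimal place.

N = 10.
Strictly below 721: 4. Equal to 721: 2.
PR = 4/10 × 100 = 40.0

40.0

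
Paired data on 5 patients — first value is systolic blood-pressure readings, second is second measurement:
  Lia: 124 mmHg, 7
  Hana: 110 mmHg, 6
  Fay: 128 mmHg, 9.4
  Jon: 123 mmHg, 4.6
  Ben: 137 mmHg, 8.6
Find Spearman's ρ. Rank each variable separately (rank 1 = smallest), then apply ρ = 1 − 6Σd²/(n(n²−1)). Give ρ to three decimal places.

Ranks of variable 1: 3, 1, 4, 2, 5
Ranks of variable 2: 3, 2, 5, 1, 4
d = r₁ − r₂: 0, -1, -1, 1, 1
d²: 0, 1, 1, 1, 1; Σd² = 4
ρ = 1 − 6·4/(5·24) = 1 − 24/120 = 0.800

0.800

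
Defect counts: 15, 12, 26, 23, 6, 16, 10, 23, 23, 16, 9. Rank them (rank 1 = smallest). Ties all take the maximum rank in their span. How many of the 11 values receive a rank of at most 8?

Sorted (ascending): 6, 9, 10, 12, 15, 16, 16, 23, 23, 23, 26
The 2 values of 16 occupy positions 6–7 → each gets rank 7.
The 3 values of 23 occupy positions 8–10 → each gets rank 10.
Ranks ≤ 8: {1, 2, 3, 4, 5, 7, 7} → 7 values.

7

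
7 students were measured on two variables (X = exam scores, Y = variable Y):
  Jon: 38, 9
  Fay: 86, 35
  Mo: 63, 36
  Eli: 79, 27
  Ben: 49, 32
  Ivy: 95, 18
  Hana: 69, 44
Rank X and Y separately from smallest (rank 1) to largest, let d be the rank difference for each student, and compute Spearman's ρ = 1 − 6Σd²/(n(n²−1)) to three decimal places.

Ranks of variable 1: 1, 6, 3, 5, 2, 7, 4
Ranks of variable 2: 1, 5, 6, 3, 4, 2, 7
d = r₁ − r₂: 0, 1, -3, 2, -2, 5, -3
d²: 0, 1, 9, 4, 4, 25, 9; Σd² = 52
ρ = 1 − 6·52/(7·48) = 1 − 312/336 = 0.071

0.071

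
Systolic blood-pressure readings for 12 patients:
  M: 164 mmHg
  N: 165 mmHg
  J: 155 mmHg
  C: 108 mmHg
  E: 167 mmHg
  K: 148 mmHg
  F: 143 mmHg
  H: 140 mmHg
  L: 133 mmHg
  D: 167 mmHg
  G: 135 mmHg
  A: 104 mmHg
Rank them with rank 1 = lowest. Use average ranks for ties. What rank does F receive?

Sorted (ascending): 104, 108, 133, 135, 140, 143, 148, 155, 164, 165, 167, 167
The 2 values of 167 occupy positions 11–12 → average rank (11+12)/2 = 11.5.
F has value 143 mmHg → rank 6.

6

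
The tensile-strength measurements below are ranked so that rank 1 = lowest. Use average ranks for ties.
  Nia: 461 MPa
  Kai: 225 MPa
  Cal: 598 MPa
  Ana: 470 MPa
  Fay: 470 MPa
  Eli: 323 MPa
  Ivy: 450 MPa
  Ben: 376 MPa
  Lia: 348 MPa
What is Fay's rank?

7.5

Sorted (ascending): 225, 323, 348, 376, 450, 461, 470, 470, 598
The 2 values of 470 occupy positions 7–8 → average rank (7+8)/2 = 7.5.
Fay has value 470 MPa → rank 7.5.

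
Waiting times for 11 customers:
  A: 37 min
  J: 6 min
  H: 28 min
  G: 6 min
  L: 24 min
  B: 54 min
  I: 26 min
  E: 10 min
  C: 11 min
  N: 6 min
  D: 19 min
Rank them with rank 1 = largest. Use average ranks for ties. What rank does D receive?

Sorted (descending): 54, 37, 28, 26, 24, 19, 11, 10, 6, 6, 6
The 3 values of 6 occupy positions 9–11 → average rank 10.
D has value 19 min → rank 6.

6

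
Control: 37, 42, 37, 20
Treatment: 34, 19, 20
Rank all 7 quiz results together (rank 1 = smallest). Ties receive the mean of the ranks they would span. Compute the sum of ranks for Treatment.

Sorted (ascending): 19, 20, 20, 34, 37, 37, 42
The 2 values of 20 occupy positions 2–3 → average rank (2+3)/2 = 2.5.
The 2 values of 37 occupy positions 5–6 → average rank (5+6)/2 = 5.5.
Treatment values → pooled ranks: 34→4, 19→1, 20→2.5
Rank sum = 4 + 1 + 2.5 = 7.5

7.5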